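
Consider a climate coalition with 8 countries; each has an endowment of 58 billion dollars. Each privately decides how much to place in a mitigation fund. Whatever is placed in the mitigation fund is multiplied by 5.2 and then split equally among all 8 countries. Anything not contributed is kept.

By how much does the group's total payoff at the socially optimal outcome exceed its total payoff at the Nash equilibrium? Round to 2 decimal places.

1948.80 billion dollars

Each contributed unit returns 5.2/8 = 0.6500 to its contributor — below 1 — so contributing 0 is dominant for every player. At the Nash equilibrium everyone keeps their 58, and the group total is 8 × 58 = 464.
Each contributed unit returns 5.200 to the group as a whole (0.6500 to each of 8 players), which exceeds 1, so the social optimum is full contribution: group total = 5.200 × 464 = 2412.80.
Efficiency loss = 2412.80 − 464 = 1948.80.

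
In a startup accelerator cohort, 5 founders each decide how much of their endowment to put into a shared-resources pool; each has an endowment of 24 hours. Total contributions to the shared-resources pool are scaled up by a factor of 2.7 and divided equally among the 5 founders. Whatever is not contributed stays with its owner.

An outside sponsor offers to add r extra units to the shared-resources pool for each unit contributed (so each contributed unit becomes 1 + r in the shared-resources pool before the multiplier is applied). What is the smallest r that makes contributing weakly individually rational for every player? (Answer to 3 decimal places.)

0.852

With matching at rate r, one contributed unit becomes (1 + r) in the shared-resources pool and returns 2.7 × (1 + r) / 5 to the contributor.
Setting this equal to 1: 1 + r = 5/2.7 = 1.8519.
So the minimum matching rate is r = 1.8519 − 1 = 0.852.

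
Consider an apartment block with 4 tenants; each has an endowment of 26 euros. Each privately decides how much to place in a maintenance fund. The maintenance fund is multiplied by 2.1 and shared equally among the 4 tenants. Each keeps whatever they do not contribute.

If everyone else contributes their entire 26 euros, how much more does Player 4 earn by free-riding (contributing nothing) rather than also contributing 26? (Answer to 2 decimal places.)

12.35 euros

Switching from a contribution of 26 to 0 lets Player 4 keep an extra 26 euros, but lowers the maintenance fund by 26, which costs Player 4 their own share of that drop: 2.1/4 × 26 = 13.65.
Net gain = 26 − 13.65 = 12.35. The private return per contributed unit (0.5250) is below 1, so free-riding is indeed the best response regardless of what the others do.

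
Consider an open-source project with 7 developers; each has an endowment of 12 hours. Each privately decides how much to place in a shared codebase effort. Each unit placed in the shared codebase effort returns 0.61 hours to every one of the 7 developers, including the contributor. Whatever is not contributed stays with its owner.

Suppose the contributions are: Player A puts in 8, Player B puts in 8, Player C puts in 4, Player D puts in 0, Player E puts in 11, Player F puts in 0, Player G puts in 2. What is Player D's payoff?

32.13 hours

Total contributed: 8 + 8 + 4 + 0 + 11 + 0 + 2 = 33.
Each receives 0.61 × 33 = 20.13 from the shared codebase effort.
Player D keeps 12 − 0 = 12, so Player D's payoff is 12 + 20.13 = 32.13.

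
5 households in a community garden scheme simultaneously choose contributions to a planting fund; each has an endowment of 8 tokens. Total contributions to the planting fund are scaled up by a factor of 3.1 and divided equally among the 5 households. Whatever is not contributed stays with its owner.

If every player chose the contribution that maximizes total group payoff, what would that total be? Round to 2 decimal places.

Each contributed unit returns 3.100 to the group as a whole (0.6200 to each of 5 players), which exceeds 1, so the social optimum is full contribution: group total = 3.100 × 40 = 124.00.

124.00 tokens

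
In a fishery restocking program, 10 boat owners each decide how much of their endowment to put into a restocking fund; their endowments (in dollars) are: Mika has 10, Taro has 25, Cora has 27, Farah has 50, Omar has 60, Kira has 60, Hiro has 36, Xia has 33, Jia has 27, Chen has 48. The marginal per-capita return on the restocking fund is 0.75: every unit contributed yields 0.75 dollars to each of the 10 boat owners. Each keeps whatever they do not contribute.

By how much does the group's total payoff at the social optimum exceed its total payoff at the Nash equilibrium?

The private return per contributed unit is 0.75 < 1 for everyone, so the Nash equilibrium is zero contribution and the group total is Σ E_j = 10 + 25 + 27 + 50 + 60 + 60 + 36 + 33 + 27 + 48 = 376.
Each contributed unit returns 7.500 to the group, so the social optimum is full contribution by everyone: group total = 7.500 × 376 = 2820.00.
Efficiency loss = (7.500 − 1) × 376 = 2444.00.

2444.00 dollars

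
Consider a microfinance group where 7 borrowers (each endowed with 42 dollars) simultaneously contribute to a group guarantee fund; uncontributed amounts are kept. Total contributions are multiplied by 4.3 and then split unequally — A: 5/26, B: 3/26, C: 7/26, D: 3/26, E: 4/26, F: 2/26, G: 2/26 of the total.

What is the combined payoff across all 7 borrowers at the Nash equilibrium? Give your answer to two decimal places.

432.60 dollars

Each unit j contributes comes back to j as 4.3 × (j's share), so j prefers to contribute only if that share exceeds 1/4.3 = 0.2326; otherwise keeping the unit dominates.
Only C (7/26) clears that bar, contributing 42; the remaining 6 contribute 0. Total contributed: 42.
The group guarantee fund pays out 4.3 × 42 = 180.60 in total (split across the unequal shares, but the aggregate is all that matters for the group sum).
The 6 free-riders keep 42 each, adding 252. Group total = 252 + 180.60 = 432.60.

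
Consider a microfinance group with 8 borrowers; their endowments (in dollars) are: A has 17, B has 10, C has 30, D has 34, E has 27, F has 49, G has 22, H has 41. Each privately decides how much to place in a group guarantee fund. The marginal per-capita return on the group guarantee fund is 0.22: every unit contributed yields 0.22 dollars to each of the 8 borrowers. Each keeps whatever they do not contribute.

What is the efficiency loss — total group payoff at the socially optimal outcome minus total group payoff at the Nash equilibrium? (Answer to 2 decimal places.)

The private return per contributed unit is 0.22 < 1 for everyone, so the Nash equilibrium is zero contribution and the group total is Σ E_j = 17 + 10 + 30 + 34 + 27 + 49 + 22 + 41 = 230.
Each contributed unit returns 1.760 to the group, so the social optimum is full contribution by everyone: group total = 1.760 × 230 = 404.80.
Efficiency loss = (1.760 − 1) × 230 = 174.80.

174.80 dollars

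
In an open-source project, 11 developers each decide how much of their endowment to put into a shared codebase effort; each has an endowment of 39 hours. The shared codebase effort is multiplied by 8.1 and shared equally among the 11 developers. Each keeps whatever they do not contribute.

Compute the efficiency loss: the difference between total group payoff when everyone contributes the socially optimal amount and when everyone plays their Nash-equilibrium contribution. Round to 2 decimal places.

3045.90 hours

Each contributed unit returns 8.1/11 = 0.7364 to its contributor — below 1 — so contributing 0 is dominant for every player. At the Nash equilibrium everyone keeps their 39, and the group total is 11 × 39 = 429.
Each contributed unit returns 8.100 to the group as a whole (0.7364 to each of 11 players), which exceeds 1, so the social optimum is full contribution: group total = 8.100 × 429 = 3474.90.
Efficiency loss = 3474.90 − 429 = 3045.90.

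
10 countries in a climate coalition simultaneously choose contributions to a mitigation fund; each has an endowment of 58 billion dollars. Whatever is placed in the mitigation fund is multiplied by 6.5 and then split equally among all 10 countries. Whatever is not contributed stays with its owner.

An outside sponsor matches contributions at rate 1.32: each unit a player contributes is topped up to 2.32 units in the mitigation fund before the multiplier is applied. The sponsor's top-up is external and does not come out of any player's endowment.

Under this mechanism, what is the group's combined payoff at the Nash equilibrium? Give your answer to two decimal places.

Under the mechanism each unit contributed yields 6.5 × 2.32 / 10 = 1.5080 back to its contributor per unit of net cost, which exceeds 1, making full contribution the dominant choice for everyone.
So the Nash equilibrium is full contribution by all 10; the group earns 6.5 × 2.32 × 580 = 8746.40.

8746.40 billion dollars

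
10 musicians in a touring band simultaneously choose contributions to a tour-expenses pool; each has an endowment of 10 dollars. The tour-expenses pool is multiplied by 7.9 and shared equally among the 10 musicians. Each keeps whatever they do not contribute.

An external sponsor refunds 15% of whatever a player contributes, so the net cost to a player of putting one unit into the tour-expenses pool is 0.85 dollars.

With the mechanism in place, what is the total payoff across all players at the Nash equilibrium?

With the mechanism, a contributed unit returns (7.9/10) / 0.85 = 0.9294 per unit of net cost — still below 1 — so contributing 0 remains dominant for every player.
At the Nash equilibrium no one contributes; group total payoff = 10 × 10 = 100.

100.00 dollars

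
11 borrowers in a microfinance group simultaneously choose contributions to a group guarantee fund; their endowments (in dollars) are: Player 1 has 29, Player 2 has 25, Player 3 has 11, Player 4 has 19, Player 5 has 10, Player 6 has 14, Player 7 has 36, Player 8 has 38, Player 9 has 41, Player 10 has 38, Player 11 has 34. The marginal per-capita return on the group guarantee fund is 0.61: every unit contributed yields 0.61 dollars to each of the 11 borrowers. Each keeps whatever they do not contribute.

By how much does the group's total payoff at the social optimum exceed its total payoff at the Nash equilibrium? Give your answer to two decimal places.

1684.45 dollars

The private return per contributed unit is 0.61 < 1 for everyone, so the Nash equilibrium is zero contribution and the group total is Σ E_j = 29 + 25 + 11 + 19 + 10 + 14 + 36 + 38 + 41 + 38 + 34 = 295.
Each contributed unit returns 6.710 to the group, so the social optimum is full contribution by everyone: group total = 6.710 × 295 = 1979.45.
Efficiency loss = (6.710 − 1) × 295 = 1684.45.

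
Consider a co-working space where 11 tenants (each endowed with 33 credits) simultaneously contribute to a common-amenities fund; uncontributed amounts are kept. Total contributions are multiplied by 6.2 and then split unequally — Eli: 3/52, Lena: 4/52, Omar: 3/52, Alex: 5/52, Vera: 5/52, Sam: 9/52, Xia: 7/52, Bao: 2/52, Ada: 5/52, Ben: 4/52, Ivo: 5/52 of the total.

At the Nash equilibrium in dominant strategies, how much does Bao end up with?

40.87 credits

Player j's private return per contributed unit is 6.2 × (j's share). Contributing is weakly dominant for j when that share is at least 1/6.2 = 0.1613, and contributing 0 is dominant otherwise.
The only share above 0.1613 is Sam's 9/52, contributing 33; the remaining 10 contribute 0. Total contributed: 33.
Bao keeps 33 and receives 6.2 × 33 × 2/52 = 7.87 from the common-amenities fund, for a payoff of 40.87.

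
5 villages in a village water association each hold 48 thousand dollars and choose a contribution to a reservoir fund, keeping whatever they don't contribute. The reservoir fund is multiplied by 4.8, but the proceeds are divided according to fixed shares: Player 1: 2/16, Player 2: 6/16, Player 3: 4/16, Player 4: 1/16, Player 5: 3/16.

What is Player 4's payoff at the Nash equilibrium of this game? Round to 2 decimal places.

76.80 thousand dollars

Player j's private return per contributed unit is 4.8 × (j's share). Contributing is weakly dominant for j when that share is at least 1/4.8 = 0.2083, and contributing 0 is dominant otherwise.
Player 2 and Player 3 are above the threshold, contributing 48 each; the remaining 3 contribute 0. Total contributed: 96.
Player 4 keeps 48 and receives 4.8 × 96 × 1/16 = 28.80 from the reservoir fund, for a payoff of 76.80.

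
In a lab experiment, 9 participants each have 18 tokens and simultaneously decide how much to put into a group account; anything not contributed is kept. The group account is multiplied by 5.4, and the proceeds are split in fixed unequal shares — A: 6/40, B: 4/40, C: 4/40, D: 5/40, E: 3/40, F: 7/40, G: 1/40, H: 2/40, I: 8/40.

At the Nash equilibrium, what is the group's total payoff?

For player j, contributing a unit is worthwhile iff 5.4 × (j's share) ≥ 1, i.e. iff j's share is at least 0.1852.
Only I (8/40) clears that bar, contributing 18; the remaining 8 contribute 0. Total contributed: 18.
The group account pays out 5.4 × 18 = 97.20 in total (split across the unequal shares, but the aggregate is all that matters for the group sum).
The 8 free-riders keep 18 each, adding 144. Group total = 144 + 97.20 = 241.20.

241.20 tokens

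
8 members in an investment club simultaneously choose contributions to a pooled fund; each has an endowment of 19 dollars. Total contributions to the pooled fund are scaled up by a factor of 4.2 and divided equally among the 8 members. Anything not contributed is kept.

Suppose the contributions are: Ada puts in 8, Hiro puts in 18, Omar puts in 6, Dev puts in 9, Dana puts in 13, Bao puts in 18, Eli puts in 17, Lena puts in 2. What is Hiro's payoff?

48.78 dollars

Total contributed: 8 + 18 + 6 + 9 + 13 + 18 + 17 + 2 = 91.
Each receives 4.2 × 91 / 8 = 47.78 from the pooled fund.
Hiro keeps 19 − 18 = 1, so Hiro's payoff is 1 + 47.78 = 48.78.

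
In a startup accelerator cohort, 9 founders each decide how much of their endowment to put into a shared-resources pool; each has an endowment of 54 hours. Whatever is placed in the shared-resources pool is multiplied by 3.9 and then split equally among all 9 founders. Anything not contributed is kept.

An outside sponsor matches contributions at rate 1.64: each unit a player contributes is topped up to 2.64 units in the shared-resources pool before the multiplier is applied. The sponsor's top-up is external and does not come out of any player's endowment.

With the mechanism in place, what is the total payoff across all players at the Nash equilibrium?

5003.86 hours

The effective private return per unit is now 3.9 × 2.64 / 9 = 1.1440 > 1, so every player's dominant strategy flips to full contribution.
At the Nash equilibrium everyone contributes 54. Group total payoff = 3.9 × 2.64 × 486 = 5003.86.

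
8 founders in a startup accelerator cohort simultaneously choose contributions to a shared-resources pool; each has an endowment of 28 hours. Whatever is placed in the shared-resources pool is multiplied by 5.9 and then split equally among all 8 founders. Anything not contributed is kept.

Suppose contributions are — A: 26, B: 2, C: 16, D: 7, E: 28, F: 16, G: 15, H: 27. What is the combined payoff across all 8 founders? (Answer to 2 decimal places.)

895.30 hours

Total contributed: 26 + 2 + 16 + 7 + 28 + 16 + 15 + 27 = 137; total kept: 8 × 28 − 137 = 87.
The shared-resources pool pays out 5.9 × 137 = 808.30 in aggregate.
Group total = 87 + 808.30 = 895.30.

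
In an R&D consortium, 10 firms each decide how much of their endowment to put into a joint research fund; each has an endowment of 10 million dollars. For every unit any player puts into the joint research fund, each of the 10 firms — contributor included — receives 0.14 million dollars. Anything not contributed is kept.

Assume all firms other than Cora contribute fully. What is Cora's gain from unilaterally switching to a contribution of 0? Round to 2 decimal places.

Switching from a contribution of 10 to 0 lets Cora keep an extra 10 million dollars, but lowers the joint research fund by 10, which costs Cora their own share of that drop: 0.14 × 10 = 1.40.
Net gain = 10 − 1.40 = 8.60. The private return per contributed unit (0.14) is below 1, so free-riding is indeed the best response regardless of what the others do.

8.60 million dollars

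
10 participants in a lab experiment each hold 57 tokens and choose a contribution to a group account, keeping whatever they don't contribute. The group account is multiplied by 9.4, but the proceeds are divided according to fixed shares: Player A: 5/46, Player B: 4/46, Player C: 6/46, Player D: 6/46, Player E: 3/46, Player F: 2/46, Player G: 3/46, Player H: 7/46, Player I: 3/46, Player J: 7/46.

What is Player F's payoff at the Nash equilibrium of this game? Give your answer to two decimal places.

Player j's private return per contributed unit is 9.4 × (j's share). Contributing is weakly dominant for j when that share is at least 1/9.4 = 0.1064, and contributing 0 is dominant otherwise.
Player A, Player C, Player D, Player H and Player J are above the threshold, contributing 57 each; the remaining 5 contribute 0. Total contributed: 285.
Player F keeps 57 and receives 9.4 × 285 × 2/46 = 116.48 from the group account, for a payoff of 173.48.

173.48 tokens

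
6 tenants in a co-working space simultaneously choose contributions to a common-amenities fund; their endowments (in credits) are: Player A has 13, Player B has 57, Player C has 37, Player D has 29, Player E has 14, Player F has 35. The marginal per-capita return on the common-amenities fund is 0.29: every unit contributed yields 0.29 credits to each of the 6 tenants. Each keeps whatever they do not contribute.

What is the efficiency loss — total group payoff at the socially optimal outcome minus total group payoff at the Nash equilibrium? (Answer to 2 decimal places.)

136.90 credits

The private return per contributed unit is 0.29 < 1 for everyone, so the Nash equilibrium is zero contribution and the group total is Σ E_j = 13 + 57 + 37 + 29 + 14 + 35 = 185.
Each contributed unit returns 1.740 to the group, so the social optimum is full contribution by everyone: group total = 1.740 × 185 = 321.90.
Efficiency loss = (1.740 − 1) × 185 = 136.90.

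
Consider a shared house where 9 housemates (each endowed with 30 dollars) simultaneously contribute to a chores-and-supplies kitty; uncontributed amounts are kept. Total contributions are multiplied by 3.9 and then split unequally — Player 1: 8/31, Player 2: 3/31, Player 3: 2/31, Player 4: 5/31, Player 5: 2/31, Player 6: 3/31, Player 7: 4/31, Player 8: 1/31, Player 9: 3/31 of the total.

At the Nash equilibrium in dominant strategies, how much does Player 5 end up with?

Each unit j contributes comes back to j as 3.9 × (j's share), so j prefers to contribute only if that share exceeds 1/3.9 = 0.2564; otherwise keeping the unit dominates.
Player 1 alone (share 8/31) is above the threshold, contributing 30; the remaining 8 contribute 0. Total contributed: 30.
Player 5 keeps 30 and receives 3.9 × 30 × 2/31 = 7.55 from the chores-and-supplies kitty, for a payoff of 37.55.

37.55 dollars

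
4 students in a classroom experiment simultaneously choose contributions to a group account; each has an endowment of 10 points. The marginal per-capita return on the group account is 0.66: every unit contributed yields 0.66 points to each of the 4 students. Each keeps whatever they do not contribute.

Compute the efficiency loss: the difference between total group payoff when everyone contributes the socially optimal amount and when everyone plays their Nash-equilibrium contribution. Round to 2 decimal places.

65.60 points

The private return per contributed unit is 0.66 < 1, so contributing 0 is dominant for every player. At the Nash equilibrium everyone keeps their 10, and the group total is 4 × 10 = 40.
Each contributed unit returns 2.640 to the group as a whole (0.66 to each of 4 players), which exceeds 1, so the social optimum is full contribution: group total = 2.640 × 40 = 105.60.
Efficiency loss = 105.60 − 40 = 65.60.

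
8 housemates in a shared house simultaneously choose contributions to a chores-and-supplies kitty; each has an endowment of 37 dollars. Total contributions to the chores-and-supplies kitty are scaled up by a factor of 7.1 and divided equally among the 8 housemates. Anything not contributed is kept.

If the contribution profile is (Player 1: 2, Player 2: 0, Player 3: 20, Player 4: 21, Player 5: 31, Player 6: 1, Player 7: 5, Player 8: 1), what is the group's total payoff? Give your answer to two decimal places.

Total contributed: 2 + 0 + 20 + 21 + 31 + 1 + 5 + 1 = 81; total kept: 8 × 37 − 81 = 215.
The chores-and-supplies kitty pays out 7.1 × 81 = 575.10 in aggregate.
Group total = 215 + 575.10 = 790.10.

790.10 dollars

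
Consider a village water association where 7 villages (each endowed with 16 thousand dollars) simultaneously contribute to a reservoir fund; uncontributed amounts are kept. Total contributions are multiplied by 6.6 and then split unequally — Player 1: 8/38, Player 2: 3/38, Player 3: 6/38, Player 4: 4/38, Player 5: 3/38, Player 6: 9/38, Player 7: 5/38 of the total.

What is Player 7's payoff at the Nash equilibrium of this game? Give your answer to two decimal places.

57.68 thousand dollars

Player j's private return per contributed unit is 6.6 × (j's share). Contributing is weakly dominant for j when that share is at least 1/6.6 = 0.1515, and contributing 0 is dominant otherwise.
Player 1, Player 3 and Player 6 clear that bar, contributing 16 each; the remaining 4 contribute 0. Total contributed: 48.
Player 7 keeps 16 and receives 6.6 × 48 × 5/38 = 41.68 from the reservoir fund, for a payoff of 57.68.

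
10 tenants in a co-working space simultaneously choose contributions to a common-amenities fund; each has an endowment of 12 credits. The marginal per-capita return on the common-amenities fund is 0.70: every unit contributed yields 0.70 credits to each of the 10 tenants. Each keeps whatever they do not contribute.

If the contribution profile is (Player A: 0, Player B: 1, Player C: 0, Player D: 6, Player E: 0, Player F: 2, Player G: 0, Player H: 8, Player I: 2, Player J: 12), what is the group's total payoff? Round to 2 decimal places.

Total contributed: 0 + 1 + 0 + 6 + 0 + 2 + 0 + 8 + 2 + 12 = 31; total kept: 10 × 12 − 31 = 89.
The common-amenities fund pays out 0.70 × 10 × 31 = 217.00 in aggregate.
Group total = 89 + 217.00 = 306.00.

306.00 credits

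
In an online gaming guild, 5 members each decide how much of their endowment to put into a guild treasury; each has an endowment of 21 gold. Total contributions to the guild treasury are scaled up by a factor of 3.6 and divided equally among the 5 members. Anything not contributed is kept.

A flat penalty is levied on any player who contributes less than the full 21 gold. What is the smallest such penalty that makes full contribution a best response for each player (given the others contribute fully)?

Given the others contribute fully, the best deviation is to contribute 0 (any partial contribution still incurs the fine and gives up units whose private return 0.7200 is below 1).
Deviating from 21 to 0 saves 21 gold but forfeits the deviator's share of the drop in the guild treasury: 3.6/5 × 21 = 15.12.
So the deviation gain is 21 − 15.12 = 5.88, and the fine must be at least 5.88 gold to wipe it out.

5.88 gold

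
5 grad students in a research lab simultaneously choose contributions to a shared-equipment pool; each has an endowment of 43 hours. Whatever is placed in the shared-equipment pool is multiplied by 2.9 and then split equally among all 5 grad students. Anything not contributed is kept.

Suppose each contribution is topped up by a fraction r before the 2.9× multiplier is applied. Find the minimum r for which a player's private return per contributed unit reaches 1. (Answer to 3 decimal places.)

0.724

With matching at rate r, one contributed unit becomes (1 + r) in the shared-equipment pool and returns 2.9 × (1 + r) / 5 to the contributor.
Setting this equal to 1: 1 + r = 5/2.9 = 1.7241.
So the minimum matching rate is r = 1.7241 − 1 = 0.724.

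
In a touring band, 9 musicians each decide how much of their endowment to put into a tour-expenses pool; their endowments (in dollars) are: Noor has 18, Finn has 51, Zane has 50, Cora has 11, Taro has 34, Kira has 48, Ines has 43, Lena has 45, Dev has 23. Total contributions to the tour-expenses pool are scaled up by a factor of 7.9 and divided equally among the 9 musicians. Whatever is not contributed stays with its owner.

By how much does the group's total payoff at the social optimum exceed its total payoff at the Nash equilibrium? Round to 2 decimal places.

The private return per contributed unit is 7.9/9 = 0.8778 < 1 for every player regardless of endowment, so the Nash equilibrium is zero contribution and the group total is Σ E_j = 18 + 51 + 50 + 11 + 34 + 48 + 43 + 45 + 23 = 323.
Each contributed unit returns 7.900 to the group, so the social optimum is full contribution by everyone: group total = 7.900 × 323 = 2551.70.
Efficiency loss = (7.900 − 1) × 323 = 2228.70.

2228.70 dollars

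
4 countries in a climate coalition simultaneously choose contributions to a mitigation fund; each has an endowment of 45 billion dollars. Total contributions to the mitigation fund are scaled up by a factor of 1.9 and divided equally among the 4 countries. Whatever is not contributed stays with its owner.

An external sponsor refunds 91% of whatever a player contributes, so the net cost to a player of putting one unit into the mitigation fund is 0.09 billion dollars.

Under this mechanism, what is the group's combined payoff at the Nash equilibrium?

Under the mechanism each unit contributed yields (1.9/4) / 0.09 = 5.2778 back to its contributor per unit of net cost, which exceeds 1, making full contribution the dominant choice for everyone.
At the Nash equilibrium everyone contributes 45. Group total payoff = 4 × (45 × 0.91 + 1.9 × 45) = 505.80.

505.80 billion dollars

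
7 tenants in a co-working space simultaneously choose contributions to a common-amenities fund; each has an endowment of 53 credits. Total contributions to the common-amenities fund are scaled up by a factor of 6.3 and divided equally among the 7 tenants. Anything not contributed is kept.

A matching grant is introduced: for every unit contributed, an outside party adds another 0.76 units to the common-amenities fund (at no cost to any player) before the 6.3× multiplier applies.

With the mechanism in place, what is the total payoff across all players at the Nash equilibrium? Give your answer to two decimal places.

4113.65 credits

The effective private return per unit is now 6.3 × 1.76 / 7 = 1.5840 > 1, so every player's dominant strategy flips to full contribution.
So the Nash equilibrium is full contribution by all 7; the group earns 6.3 × 1.76 × 371 = 4113.65.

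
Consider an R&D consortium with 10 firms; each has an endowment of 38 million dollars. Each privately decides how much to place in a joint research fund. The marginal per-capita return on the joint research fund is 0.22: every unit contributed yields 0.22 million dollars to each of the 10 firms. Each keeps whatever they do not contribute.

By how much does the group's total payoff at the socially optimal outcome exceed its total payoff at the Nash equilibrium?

The private return per contributed unit is 0.22 < 1, so contributing 0 is dominant for every player. At the Nash equilibrium everyone keeps their 38, and the group total is 10 × 38 = 380.
Each contributed unit returns 2.200 to the group as a whole (0.22 to each of 10 players), which exceeds 1, so the social optimum is full contribution: group total = 2.200 × 380 = 836.00.
Efficiency loss = 836.00 − 380 = 456.00.

456.00 million dollars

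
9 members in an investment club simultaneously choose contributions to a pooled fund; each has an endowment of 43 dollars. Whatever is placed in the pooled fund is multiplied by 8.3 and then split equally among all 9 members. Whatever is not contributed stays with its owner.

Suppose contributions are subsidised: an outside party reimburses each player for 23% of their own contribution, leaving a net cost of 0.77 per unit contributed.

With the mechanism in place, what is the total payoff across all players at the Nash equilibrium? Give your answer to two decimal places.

Under the mechanism each unit contributed yields (8.3/9) / 0.77 = 1.1977 back to its contributor per unit of net cost, which exceeds 1, making full contribution the dominant choice for everyone.
At the Nash equilibrium everyone contributes 43. Group total payoff = 9 × (43 × 0.23 + 8.3 × 43) = 3301.11.

3301.11 dollars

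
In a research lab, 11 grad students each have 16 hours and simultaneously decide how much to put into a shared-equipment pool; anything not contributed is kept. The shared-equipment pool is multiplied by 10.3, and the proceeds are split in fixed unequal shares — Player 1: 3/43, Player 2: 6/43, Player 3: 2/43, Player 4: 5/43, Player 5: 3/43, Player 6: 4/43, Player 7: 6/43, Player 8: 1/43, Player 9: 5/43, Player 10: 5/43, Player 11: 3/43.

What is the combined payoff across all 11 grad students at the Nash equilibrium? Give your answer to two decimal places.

For player j, contributing a unit is worthwhile iff 10.3 × (j's share) ≥ 1, i.e. iff j's share is at least 0.0971.
The shares above 0.0971 belong to Player 2, Player 4, Player 7, Player 9 and Player 10, contributing 16 each; the remaining 6 contribute 0. Total contributed: 80.
The shared-equipment pool pays out 10.3 × 80 = 824.00 in total (split across the unequal shares, but the aggregate is all that matters for the group sum).
The 6 free-riders keep 16 each, adding 96. Group total = 96 + 824.00 = 920.00.

920.00 hours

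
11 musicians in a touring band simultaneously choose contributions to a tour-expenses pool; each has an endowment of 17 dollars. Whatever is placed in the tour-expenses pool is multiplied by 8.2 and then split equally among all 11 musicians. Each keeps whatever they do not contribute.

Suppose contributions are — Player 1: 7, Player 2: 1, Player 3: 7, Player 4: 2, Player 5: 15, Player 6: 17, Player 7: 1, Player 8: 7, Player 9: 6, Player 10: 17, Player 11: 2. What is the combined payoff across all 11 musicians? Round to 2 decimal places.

Total contributed: 7 + 1 + 7 + 2 + 15 + 17 + 1 + 7 + 6 + 17 + 2 = 82; total kept: 11 × 17 − 82 = 105.
The tour-expenses pool pays out 8.2 × 82 = 672.40 in aggregate.
Group total = 105 + 672.40 = 777.40.

777.40 dollars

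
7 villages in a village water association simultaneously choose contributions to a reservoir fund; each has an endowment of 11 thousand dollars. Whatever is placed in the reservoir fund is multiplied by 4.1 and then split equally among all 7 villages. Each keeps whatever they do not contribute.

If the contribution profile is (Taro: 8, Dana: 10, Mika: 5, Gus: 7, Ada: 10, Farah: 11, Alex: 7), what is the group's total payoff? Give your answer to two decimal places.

256.80 thousand dollars

Total contributed: 8 + 10 + 5 + 7 + 10 + 11 + 7 = 58; total kept: 7 × 11 − 58 = 19.
The reservoir fund pays out 4.1 × 58 = 237.80 in aggregate.
Group total = 19 + 237.80 = 256.80.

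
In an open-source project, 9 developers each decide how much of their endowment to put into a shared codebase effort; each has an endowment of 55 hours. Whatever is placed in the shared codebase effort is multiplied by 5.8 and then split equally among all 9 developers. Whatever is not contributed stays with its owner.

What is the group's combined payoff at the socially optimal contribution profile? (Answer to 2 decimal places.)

2871.00 hours

Each contributed unit returns 5.800 to the group as a whole (0.6444 to each of 9 players), which exceeds 1, so the social optimum is full contribution: group total = 5.800 × 495 = 2871.00.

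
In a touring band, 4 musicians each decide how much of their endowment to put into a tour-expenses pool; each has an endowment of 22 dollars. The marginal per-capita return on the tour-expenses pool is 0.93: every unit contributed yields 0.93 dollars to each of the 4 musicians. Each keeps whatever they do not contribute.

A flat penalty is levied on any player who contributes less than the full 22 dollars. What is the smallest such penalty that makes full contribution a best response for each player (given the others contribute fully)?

Given the others contribute fully, the best deviation is to contribute 0 (any partial contribution still incurs the fine and gives up units whose private return 0.93 is below 1).
Deviating from 22 to 0 saves 22 dollars but forfeits the deviator's share of the drop in the tour-expenses pool: 0.93 × 22 = 20.46.
So the deviation gain is 22 − 20.46 = 1.54, and the fine must be at least 1.54 dollars to wipe it out.

1.54 dollars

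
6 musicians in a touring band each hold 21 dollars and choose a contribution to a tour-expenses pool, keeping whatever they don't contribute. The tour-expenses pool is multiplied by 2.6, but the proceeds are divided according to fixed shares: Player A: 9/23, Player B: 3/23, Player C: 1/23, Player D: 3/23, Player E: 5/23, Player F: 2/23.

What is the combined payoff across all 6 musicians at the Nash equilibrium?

Player j's private return per contributed unit is 2.6 × (j's share). Contributing is weakly dominant for j when that share is at least 1/2.6 = 0.3846, and contributing 0 is dominant otherwise.
Only Player A (9/23) clears that bar, contributing 21; the remaining 5 contribute 0. Total contributed: 21.
The tour-expenses pool pays out 2.6 × 21 = 54.60 in total (split across the unequal shares, but the aggregate is all that matters for the group sum).
The 5 free-riders keep 21 each, adding 105. Group total = 105 + 54.60 = 159.60.

159.60 dollars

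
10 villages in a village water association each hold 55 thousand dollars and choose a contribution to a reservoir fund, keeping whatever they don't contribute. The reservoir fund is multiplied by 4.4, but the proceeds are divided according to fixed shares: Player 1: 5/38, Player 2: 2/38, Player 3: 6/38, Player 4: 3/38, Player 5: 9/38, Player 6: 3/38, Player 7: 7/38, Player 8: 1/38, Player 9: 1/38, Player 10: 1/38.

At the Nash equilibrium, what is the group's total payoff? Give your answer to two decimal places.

For player j, contributing a unit is worthwhile iff 4.4 × (j's share) ≥ 1, i.e. iff j's share is at least 0.2273.
Only Player 5 (9/38) clears that bar, contributing 55; the remaining 9 contribute 0. Total contributed: 55.
The reservoir fund pays out 4.4 × 55 = 242.00 in total (split across the unequal shares, but the aggregate is all that matters for the group sum).
The 9 free-riders keep 55 each, adding 495. Group total = 495 + 242.00 = 737.00.

737.00 thousand dollars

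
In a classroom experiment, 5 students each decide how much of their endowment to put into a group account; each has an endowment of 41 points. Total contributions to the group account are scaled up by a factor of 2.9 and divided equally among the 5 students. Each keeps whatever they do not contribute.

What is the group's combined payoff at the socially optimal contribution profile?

594.50 points

Each contributed unit returns 2.900 to the group as a whole (0.5800 to each of 5 players), which exceeds 1, so the social optimum is full contribution: group total = 2.900 × 205 = 594.50.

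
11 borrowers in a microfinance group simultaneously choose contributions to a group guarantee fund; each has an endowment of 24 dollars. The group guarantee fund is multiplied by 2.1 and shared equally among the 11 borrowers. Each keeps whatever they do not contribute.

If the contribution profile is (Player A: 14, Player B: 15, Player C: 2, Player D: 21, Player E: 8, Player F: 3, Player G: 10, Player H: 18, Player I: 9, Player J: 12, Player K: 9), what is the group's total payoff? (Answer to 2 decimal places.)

397.10 dollars

Total contributed: 14 + 15 + 2 + 21 + 8 + 3 + 10 + 18 + 9 + 12 + 9 = 121; total kept: 11 × 24 − 121 = 143.
The group guarantee fund pays out 2.1 × 121 = 254.10 in aggregate.
Group total = 143 + 254.10 = 397.10.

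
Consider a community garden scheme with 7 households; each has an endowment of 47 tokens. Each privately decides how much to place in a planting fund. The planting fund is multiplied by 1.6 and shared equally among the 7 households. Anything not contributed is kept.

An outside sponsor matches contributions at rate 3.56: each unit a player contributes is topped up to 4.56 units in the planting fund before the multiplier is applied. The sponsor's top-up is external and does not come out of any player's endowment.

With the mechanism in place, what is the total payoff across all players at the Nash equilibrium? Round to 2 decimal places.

2400.38 tokens

Under the mechanism each unit contributed yields 1.6 × 4.56 / 7 = 1.0423 back to its contributor per unit of net cost, which exceeds 1, making full contribution the dominant choice for everyone.
So the Nash equilibrium is full contribution by all 7; the group earns 1.6 × 4.56 × 329 = 2400.38.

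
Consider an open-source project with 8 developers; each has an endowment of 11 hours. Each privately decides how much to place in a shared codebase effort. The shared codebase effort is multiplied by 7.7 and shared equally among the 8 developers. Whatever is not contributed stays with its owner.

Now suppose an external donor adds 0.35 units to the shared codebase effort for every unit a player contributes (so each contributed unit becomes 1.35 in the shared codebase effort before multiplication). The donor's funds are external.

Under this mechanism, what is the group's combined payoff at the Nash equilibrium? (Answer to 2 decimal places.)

The effective private return per unit is now 7.7 × 1.35 / 8 = 1.2994 > 1, so every player's dominant strategy flips to full contribution.
At the Nash equilibrium everyone contributes 11. Group total payoff = 7.7 × 1.35 × 88 = 914.76.

914.76 hours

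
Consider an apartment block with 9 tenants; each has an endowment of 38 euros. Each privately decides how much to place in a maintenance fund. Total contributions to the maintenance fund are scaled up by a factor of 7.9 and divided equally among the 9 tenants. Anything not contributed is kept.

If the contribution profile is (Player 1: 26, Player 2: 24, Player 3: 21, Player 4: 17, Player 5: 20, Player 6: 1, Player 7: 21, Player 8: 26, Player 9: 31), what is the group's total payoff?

1632.30 euros

Total contributed: 26 + 24 + 21 + 17 + 20 + 1 + 21 + 26 + 31 = 187; total kept: 9 × 38 − 187 = 155.
The maintenance fund pays out 7.9 × 187 = 1477.30 in aggregate.
Group total = 155 + 1477.30 = 1632.30.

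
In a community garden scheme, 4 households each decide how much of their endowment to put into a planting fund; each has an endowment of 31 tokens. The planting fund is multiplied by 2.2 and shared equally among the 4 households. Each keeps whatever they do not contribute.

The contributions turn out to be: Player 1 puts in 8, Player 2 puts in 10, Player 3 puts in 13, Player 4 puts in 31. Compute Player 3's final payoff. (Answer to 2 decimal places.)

52.10 tokens

Total contributed: 8 + 10 + 13 + 31 = 62.
Each receives 2.2 × 62 / 4 = 34.10 from the planting fund.
Player 3 keeps 31 − 13 = 18, so Player 3's payoff is 18 + 34.10 = 52.10.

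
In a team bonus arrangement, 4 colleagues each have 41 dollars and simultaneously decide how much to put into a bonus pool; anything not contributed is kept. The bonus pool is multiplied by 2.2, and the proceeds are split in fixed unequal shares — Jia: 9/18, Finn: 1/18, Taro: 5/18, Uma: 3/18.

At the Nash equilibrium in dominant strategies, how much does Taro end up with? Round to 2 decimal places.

Each unit j contributes comes back to j as 2.2 × (j's share), so j prefers to contribute only if that share exceeds 1/2.2 = 0.4545; otherwise keeping the unit dominates.
The only share above 0.4545 is Jia's 9/18, contributing 41; the remaining 3 contribute 0. Total contributed: 41.
Taro keeps 41 and receives 2.2 × 41 × 5/18 = 25.06 from the bonus pool, for a payoff of 66.06.

66.06 dollars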